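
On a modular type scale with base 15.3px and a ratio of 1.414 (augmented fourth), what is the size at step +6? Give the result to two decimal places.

122.29px

Each step on a modular scale multiplies by the ratio, so the size n steps from the base is base × ratioⁿ.
15.3 × 1.414⁶ = 15.3 × 7.99275 ≈ 122.29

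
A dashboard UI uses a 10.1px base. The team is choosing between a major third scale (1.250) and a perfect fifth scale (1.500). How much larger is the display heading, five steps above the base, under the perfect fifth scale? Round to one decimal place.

Major third: 10.1 × 1.250⁵ = 30.823px
Perfect fifth: 10.1 × 1.500⁵ = 76.697px
Difference: 76.697 − 30.823 = 45.874px

45.9px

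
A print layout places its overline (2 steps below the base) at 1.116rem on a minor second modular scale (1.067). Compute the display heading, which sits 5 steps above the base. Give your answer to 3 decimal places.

1.116 × 1.067⁷ = 1.116 × 1.57453 ≈ 1.757

1.757rem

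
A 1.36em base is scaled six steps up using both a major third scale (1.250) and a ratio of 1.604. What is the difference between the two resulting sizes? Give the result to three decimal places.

Major third: 1.36 × 1.250⁶ = 5.18799em
At 1.604: 1.36 × 1.604⁶ = 23.16142em
Difference: 23.16142 − 5.18799 = 17.97343em

17.973em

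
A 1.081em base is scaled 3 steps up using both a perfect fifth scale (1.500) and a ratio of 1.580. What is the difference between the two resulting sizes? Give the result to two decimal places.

Perfect fifth: 1.081 × 1.500³ = 3.6484em
At 1.580: 1.081 × 1.580³ = 4.2638em
Difference: 4.2638 − 3.6484 = 0.6154em

0.62em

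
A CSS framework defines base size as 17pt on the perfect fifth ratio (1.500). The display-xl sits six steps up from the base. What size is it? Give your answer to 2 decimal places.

193.64pt

Every step multiplies by the scale ratio.
17.0 × 1.500⁶ = 17.0 × 11.39062 ≈ 193.64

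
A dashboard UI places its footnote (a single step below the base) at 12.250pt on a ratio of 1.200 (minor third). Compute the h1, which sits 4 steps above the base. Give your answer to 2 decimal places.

30.48pt

12.250 × 1.200⁵ = 12.250 × 2.48832 ≈ 30.482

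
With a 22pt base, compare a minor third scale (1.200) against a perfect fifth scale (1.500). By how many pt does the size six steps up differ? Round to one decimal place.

184.9pt

Minor third: 22.0 × 1.200⁶ = 65.692pt
Perfect fifth: 22.0 × 1.500⁶ = 250.594pt
Difference: 250.594 − 65.692 = 184.902pt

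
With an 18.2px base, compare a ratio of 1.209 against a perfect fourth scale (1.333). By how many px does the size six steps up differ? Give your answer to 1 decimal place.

At 1.209: 18.2 × 1.209⁶ = 56.837px
Perfect fourth: 18.2 × 1.333⁶ = 102.106px
Difference: 102.106 − 56.837 = 45.269px

45.3px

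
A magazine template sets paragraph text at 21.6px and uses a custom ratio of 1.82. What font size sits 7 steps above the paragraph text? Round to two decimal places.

Every step multiplies by the scale ratio.
21.6 × 1.82⁷ = 21.6 × 66.14541 ≈ 1428.74

1428.74px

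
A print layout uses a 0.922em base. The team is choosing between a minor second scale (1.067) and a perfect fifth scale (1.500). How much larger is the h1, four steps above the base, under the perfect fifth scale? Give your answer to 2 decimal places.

3.47em

Minor second: 0.922 × 1.067⁴ = 1.1951em
Perfect fifth: 0.922 × 1.500⁴ = 4.6676em
Difference: 4.6676 − 1.1951 = 3.4725em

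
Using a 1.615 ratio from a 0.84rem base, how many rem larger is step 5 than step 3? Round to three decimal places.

5.690rem

Step 3: 0.84 × 1.615³ = 3.53832rem
Step 5: 0.84 × 1.615⁵ = 9.22873rem
Difference: 9.22873 − 3.53832 = 5.69041rem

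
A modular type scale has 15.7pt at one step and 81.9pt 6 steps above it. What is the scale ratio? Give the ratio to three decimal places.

r⁶ = 81.9 / 15.7, so r = (81.9/15.7)^(1/6).
r = 5.2166^(1/6) ≈ 1.3169

1.317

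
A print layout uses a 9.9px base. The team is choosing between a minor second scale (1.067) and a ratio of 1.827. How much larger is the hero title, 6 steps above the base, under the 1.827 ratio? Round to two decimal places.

Minor second: 9.9 × 1.067⁶ = 14.6090px
At 1.827: 9.9 × 1.827⁶ = 368.1853px
Difference: 368.1853 − 14.6090 = 353.5763px

353.58px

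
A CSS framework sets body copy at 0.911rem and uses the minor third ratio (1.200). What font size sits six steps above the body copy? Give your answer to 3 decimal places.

2.720rem

A modular type scale is a geometric sequence: sizeₙ = base × rⁿ.
0.911 × 1.200⁶ = 0.911 × 2.98598 ≈ 2.720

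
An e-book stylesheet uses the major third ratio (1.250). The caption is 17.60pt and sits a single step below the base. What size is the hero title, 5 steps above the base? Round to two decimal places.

The gap is 5 − (-1) = 6 steps, so the factor is 1.250^6.
17.60 × 1.250⁶ = 17.60 × 3.81470 ≈ 67.139

67.14pt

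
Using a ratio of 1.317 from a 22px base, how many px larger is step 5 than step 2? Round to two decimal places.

49.01px

Step 2: 22.0 × 1.317² = 38.1588px
Step 5: 22.0 × 1.317⁵ = 87.1669px
Difference: 87.1669 − 38.1588 = 49.0081px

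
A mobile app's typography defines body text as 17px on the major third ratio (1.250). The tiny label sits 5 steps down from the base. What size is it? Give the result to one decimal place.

5.6px

Each step on a modular scale multiplies by the ratio, so the size n steps from the base is base × ratioⁿ.
17.0 ÷ 1.250⁵ = 17.0 ÷ 3.05176 ≈ 5.57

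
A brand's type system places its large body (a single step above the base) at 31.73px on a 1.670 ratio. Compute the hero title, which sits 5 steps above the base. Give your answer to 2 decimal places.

246.79px

Moving from step +1 to step +5 is 4 steps up, so multiply by r⁴.
31.73 × 1.670⁴ = 31.73 × 7.77796 ≈ 246.795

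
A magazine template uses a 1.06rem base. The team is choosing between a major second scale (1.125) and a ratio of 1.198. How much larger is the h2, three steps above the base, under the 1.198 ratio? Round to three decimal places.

Major second: 1.06 × 1.125³ = 1.50926rem
At 1.198: 1.06 × 1.198³ = 1.82254rem
Difference: 1.82254 − 1.50926 = 0.31328rem

0.313rem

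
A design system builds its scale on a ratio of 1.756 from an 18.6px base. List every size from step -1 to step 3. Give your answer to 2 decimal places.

10.59px, 18.60px, 32.66px, 57.35px, 100.71px

Step -1: 18.6 ÷ 1.756 = 10.59
Step 0: 18.6px
Step 1: 18.6 × 1.756 = 32.66
Step 2: 18.6 × 1.756² = 57.35
Step 3: 18.6 × 1.756³ = 100.71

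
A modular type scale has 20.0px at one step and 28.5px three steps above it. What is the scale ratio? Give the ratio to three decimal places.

r³ = 28.5 / 20.0, so r = (28.5/20.0)^(1/3).
r = 1.4250^(1/3) ≈ 1.1253

1.125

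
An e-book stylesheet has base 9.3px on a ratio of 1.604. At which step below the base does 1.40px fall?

4

1.604ⁿ = 9.3 / 1.40 = 6.6429
n = ln(6.6429) / ln(1.604) = 1.8935 / 0.4725 ≈ 4.01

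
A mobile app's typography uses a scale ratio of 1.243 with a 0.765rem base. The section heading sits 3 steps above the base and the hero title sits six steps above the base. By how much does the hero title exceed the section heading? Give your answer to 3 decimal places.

Step 3: 0.765 × 1.243³ = 1.46918rem
Step 6: 0.765 × 1.243⁶ = 2.82155rem
Difference: 2.82155 − 1.46918 = 1.35237rem

1.352rem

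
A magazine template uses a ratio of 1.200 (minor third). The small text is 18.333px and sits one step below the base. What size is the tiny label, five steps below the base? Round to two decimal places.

8.84px

18.333 ÷ 1.200⁴ = 18.333 ÷ 2.07360 ≈ 8.841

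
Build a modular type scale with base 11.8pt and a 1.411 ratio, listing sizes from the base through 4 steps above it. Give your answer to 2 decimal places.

Step 0: 11.8pt
Step 1: 11.8 × 1.411 = 16.65
Step 2: 11.8 × 1.411² = 23.49
Step 3: 11.8 × 1.411³ = 33.15
Step 4: 11.8 × 1.411⁴ = 46.77

11.80pt, 16.65pt, 23.49pt, 33.15pt, 46.77pt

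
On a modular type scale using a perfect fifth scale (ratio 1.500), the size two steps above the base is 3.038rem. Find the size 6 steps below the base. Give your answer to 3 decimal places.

0.119rem

3.038 ÷ 1.500⁸ = 3.038 ÷ 25.62891 ≈ 0.119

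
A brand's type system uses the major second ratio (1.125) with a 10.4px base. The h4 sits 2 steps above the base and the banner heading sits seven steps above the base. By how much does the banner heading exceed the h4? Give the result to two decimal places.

10.56px

Step 2: 10.4 × 1.125² = 13.1625px
Step 7: 10.4 × 1.125⁷ = 23.7193px
Difference: 23.7193 − 13.1625 = 10.5568px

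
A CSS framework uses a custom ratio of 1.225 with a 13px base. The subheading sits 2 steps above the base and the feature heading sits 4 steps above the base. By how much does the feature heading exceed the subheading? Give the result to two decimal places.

9.77px

Step 2: 13.0 × 1.225² = 19.5081px
Step 4: 13.0 × 1.225⁴ = 29.2744px
Difference: 29.2744 − 19.5081 = 9.7663px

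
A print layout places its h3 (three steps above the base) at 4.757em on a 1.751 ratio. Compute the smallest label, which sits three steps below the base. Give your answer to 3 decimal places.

0.165em

4.757 ÷ 1.751⁶ = 4.757 ÷ 28.82152 ≈ 0.165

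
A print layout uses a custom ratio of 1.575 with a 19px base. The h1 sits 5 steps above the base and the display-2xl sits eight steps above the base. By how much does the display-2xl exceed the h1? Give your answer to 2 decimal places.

535.30px

Step 5: 19.0 × 1.575⁵ = 184.1435px
Step 8: 19.0 × 1.575⁸ = 719.4458px
Difference: 719.4458 − 184.1435 = 535.3023px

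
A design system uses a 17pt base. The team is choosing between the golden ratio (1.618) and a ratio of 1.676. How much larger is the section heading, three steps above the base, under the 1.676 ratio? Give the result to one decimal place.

8.0pt

Golden ratio: 17.0 × 1.618³ = 72.009pt
At 1.676: 17.0 × 1.676³ = 80.033pt
Difference: 80.033 − 72.009 = 8.024pt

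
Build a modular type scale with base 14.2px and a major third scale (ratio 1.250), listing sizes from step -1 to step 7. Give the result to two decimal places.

Step -1: 14.2 ÷ 1.250 = 11.36
Step 0: 14.2px
Step 1: 14.2 × 1.250 = 17.75
Step 2: 14.2 × 1.250² = 22.19
Step 3: 14.2 × 1.250³ = 27.73
Step 4: 14.2 × 1.250⁴ = 34.67
Step 5: 14.2 × 1.250⁵ = 43.33
Step 6: 14.2 × 1.250⁶ = 54.17
Step 7: 14.2 × 1.250⁷ = 67.71

11.36px, 14.20px, 17.75px, 22.19px, 27.73px, 34.67px, 43.33px, 54.17px, 67.71px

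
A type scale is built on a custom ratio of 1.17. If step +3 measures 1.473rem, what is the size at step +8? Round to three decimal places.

Moving from step +3 to step +8 is 5 steps up, so multiply by r⁵.
1.473 × 1.17⁵ = 1.473 × 2.19245 ≈ 3.229

3.229rem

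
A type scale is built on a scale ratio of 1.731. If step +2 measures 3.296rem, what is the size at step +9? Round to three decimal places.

3.296 × 1.731⁷ = 3.296 × 46.56713 ≈ 153.485

153.485rem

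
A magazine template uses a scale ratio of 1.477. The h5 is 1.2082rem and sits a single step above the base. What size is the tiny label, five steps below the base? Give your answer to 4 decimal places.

0.1164rem

1.2082 ÷ 1.477⁶ = 1.2082 ÷ 10.38205 ≈ 0.1164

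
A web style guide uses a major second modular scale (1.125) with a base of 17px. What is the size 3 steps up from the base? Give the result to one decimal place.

24.2px

Each step on a modular scale multiplies by the ratio, so the size n steps from the base is base × ratioⁿ.
17.0 × 1.125³ = 17.0 × 1.42383 ≈ 24.21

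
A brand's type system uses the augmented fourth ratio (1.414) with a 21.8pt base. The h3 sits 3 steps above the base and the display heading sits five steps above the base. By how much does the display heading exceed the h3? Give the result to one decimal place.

Step 3: 21.8 × 1.414³ = 61.632pt
Step 5: 21.8 × 1.414⁵ = 123.226pt
Difference: 123.226 − 61.632 = 61.594pt

61.6pt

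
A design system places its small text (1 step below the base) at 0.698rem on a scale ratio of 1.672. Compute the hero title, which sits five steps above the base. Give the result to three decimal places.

0.698 × 1.672⁶ = 0.698 × 21.84830 ≈ 15.250

15.250rem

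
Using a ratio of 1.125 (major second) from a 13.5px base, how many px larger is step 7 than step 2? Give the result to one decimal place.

Step 2: 13.5 × 1.125² = 17.086px
Step 7: 13.5 × 1.125⁷ = 30.789px
Difference: 30.789 − 17.086 = 13.703px

13.7px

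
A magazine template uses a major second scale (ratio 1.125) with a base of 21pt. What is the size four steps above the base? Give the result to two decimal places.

Every step multiplies by the scale ratio.
21.0 × 1.125⁴ = 21.0 × 1.60181 ≈ 33.64

33.64pt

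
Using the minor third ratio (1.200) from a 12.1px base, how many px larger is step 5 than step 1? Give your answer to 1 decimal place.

15.6px

Step 1: 12.1 × 1.200 = 14.520px
Step 5: 12.1 × 1.200⁵ = 30.109px
Difference: 30.109 − 14.520 = 15.589px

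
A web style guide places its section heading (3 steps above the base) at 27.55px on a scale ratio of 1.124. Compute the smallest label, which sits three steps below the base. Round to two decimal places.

27.55 ÷ 1.124⁶ = 27.55 ÷ 2.01650 ≈ 13.662

13.66px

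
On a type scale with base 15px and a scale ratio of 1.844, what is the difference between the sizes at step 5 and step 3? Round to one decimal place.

225.8px

Step 3: 15.0 × 1.844³ = 94.053px
Step 5: 15.0 × 1.844⁵ = 319.813px
Difference: 319.813 − 94.053 = 225.760px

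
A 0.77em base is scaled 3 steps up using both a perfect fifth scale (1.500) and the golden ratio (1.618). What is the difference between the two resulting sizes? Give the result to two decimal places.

Perfect fifth: 0.77 × 1.500³ = 2.5987em
Golden ratio: 0.77 × 1.618³ = 3.2616em
Difference: 3.2616 − 2.5987 = 0.6629em

0.66em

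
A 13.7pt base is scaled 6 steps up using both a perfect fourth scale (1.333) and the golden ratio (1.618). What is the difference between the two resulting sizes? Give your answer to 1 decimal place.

168.9pt

Perfect fourth: 13.7 × 1.333⁶ = 76.860pt
Golden ratio: 13.7 × 1.618⁶ = 245.806pt
Difference: 245.806 − 76.860 = 168.946pt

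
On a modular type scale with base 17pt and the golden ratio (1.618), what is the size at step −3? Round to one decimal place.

A modular type scale is a geometric sequence: sizeₙ = base × rⁿ.
17.0 ÷ 1.618³ = 17.0 ÷ 4.23580 ≈ 4.01

4.0pt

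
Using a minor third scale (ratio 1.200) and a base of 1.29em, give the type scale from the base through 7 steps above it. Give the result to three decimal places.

1.290em, 1.548em, 1.858em, 2.229em, 2.675em, 3.210em, 3.852em, 4.622em

Step 0: 1.29em
Step 1: 1.29 × 1.200 = 1.548
Step 2: 1.29 × 1.200² = 1.858
Step 3: 1.29 × 1.200³ = 2.229
Step 4: 1.29 × 1.200⁴ = 2.675
Step 5: 1.29 × 1.200⁵ = 3.210
Step 6: 1.29 × 1.200⁶ = 3.852
Step 7: 1.29 × 1.200⁷ = 4.622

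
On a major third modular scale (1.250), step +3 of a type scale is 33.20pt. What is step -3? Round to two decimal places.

33.20 ÷ 1.250⁶ = 33.20 ÷ 3.81470 ≈ 8.703

8.70pt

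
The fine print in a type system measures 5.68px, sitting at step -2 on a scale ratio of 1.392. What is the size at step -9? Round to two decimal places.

0.56px

The gap is -9 − (-2) = -7 steps, so the factor is 1.392^-7.
5.68 ÷ 1.392⁷ = 5.68 ÷ 10.12686 ≈ 0.561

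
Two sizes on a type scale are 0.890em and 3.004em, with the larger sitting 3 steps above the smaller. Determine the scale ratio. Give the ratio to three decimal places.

1.500

r³ = 3.004 / 0.890, so r = (3.004/0.890)^(1/3).
r = 3.3753^(1/3) ≈ 1.5000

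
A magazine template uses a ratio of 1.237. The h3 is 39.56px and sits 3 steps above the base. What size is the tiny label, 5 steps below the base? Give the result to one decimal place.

7.2px

The gap is -5 − (3) = -8 steps, so the factor is 1.237^-8.
39.56 ÷ 1.237⁸ = 39.56 ÷ 5.48223 ≈ 7.216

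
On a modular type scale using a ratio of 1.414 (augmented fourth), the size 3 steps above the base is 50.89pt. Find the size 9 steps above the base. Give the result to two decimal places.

The gap is 9 − (3) = 6 steps, so the factor is 1.414^6.
50.89 × 1.414⁶ = 50.89 × 7.99275 ≈ 406.751

406.75pt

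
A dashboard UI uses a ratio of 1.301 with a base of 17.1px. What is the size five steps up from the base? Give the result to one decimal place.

Each step on a modular scale multiplies by the ratio, so the size n steps from the base is base × ratioⁿ.
17.1 × 1.301⁵ = 17.1 × 3.72723 ≈ 63.74

63.7px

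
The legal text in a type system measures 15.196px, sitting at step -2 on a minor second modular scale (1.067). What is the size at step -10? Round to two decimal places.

The gap is -10 − (-2) = -8 steps, so the factor is 1.067^-8.
15.196 ÷ 1.067⁸ = 15.196 ÷ 1.68002 ≈ 9.045

9.05px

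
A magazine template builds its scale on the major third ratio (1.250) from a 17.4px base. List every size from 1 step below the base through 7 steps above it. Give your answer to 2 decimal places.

Step -1: 17.4 ÷ 1.250 = 13.92
Step 0: 17.4px
Step 1: 17.4 × 1.250 = 21.75
Step 2: 17.4 × 1.250² = 27.19
Step 3: 17.4 × 1.250³ = 33.98
Step 4: 17.4 × 1.250⁴ = 42.48
Step 5: 17.4 × 1.250⁵ = 53.10
Step 6: 17.4 × 1.250⁶ = 66.38
Step 7: 17.4 × 1.250⁷ = 82.97

13.92px, 17.40px, 21.75px, 27.19px, 33.98px, 42.48px, 53.10px, 66.38px, 82.97px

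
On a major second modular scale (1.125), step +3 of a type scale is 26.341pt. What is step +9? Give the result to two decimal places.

26.341 × 1.125⁶ = 26.341 × 2.02729 ≈ 53.401

53.40pt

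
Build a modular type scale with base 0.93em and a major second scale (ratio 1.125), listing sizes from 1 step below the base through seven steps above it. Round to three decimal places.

0.827em, 0.930em, 1.046em, 1.177em, 1.324em, 1.490em, 1.676em, 1.885em, 2.121em

Step -1: 0.93 ÷ 1.125 = 0.827
Step 0: 0.93em
Step 1: 0.93 × 1.125 = 1.046
Step 2: 0.93 × 1.125² = 1.177
Step 3: 0.93 × 1.125³ = 1.324
Step 4: 0.93 × 1.125⁴ = 1.490
Step 5: 0.93 × 1.125⁵ = 1.676
Step 6: 0.93 × 1.125⁶ = 1.885
Step 7: 0.93 × 1.125⁷ = 2.121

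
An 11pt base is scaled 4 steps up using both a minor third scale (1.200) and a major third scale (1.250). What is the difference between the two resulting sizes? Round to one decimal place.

Minor third: 11.0 × 1.200⁴ = 22.810pt
Major third: 11.0 × 1.250⁴ = 26.855pt
Difference: 26.855 − 22.810 = 4.045pt

4.0pt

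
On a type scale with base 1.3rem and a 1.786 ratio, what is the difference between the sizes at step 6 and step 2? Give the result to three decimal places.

Step 2: 1.3 × 1.786² = 4.14673rem
Step 6: 1.3 × 1.786⁶ = 42.19219rem
Difference: 42.19219 − 4.14673 = 38.04546rem

38.045rem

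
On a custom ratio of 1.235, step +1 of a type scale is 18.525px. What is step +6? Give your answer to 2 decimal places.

The gap is 6 − (1) = 5 steps, so the factor is 1.235^5.
18.525 × 1.235⁵ = 18.525 × 2.87299 ≈ 53.222

53.22px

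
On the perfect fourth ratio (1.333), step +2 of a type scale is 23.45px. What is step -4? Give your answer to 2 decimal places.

Moving from step +2 to step -4 is 6 steps down, so divide by r⁶.
23.45 ÷ 1.333⁶ = 23.45 ÷ 5.61023 ≈ 4.180

4.18px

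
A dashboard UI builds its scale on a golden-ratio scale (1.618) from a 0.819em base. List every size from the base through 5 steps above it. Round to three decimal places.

0.819em, 1.325em, 2.144em, 3.469em, 5.613em, 9.082em

Step 0: 0.819em
Step 1: 0.819 × 1.618 = 1.325
Step 2: 0.819 × 1.618² = 2.144
Step 3: 0.819 × 1.618³ = 3.469
Step 4: 0.819 × 1.618⁴ = 5.613
Step 5: 0.819 × 1.618⁵ = 9.082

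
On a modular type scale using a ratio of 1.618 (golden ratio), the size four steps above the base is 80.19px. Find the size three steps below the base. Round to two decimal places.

2.76px

Moving from step +4 to step -3 is 7 steps down, so divide by r⁷.
80.19 ÷ 1.618⁷ = 80.19 ÷ 29.03017 ≈ 2.762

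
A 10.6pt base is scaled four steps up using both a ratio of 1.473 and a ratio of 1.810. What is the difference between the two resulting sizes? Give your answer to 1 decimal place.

63.9pt

At 1.473: 10.6 × 1.473⁴ = 49.902pt
At 1.810: 10.6 × 1.810⁴ = 113.768pt
Difference: 113.768 − 49.902 = 63.866pt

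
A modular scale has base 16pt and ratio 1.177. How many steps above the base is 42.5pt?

6

1.177ⁿ = 42.5 / 16 = 2.6562
n = ln(2.6562) / ln(1.177) = 0.9769 / 0.1630 ≈ 5.99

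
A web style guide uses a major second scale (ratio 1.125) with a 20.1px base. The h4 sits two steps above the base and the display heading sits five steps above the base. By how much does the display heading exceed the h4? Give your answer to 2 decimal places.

Step 2: 20.1 × 1.125² = 25.4391px
Step 5: 20.1 × 1.125⁵ = 36.2209px
Difference: 36.2209 − 25.4391 = 10.7818px

10.78px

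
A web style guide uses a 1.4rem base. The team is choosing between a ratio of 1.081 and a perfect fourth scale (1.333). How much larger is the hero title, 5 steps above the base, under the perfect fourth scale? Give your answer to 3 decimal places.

3.826rem

At 1.081: 1.4 × 1.081⁵ = 2.06660rem
Perfect fourth: 1.4 × 1.333⁵ = 5.89222rem
Difference: 5.89222 − 2.06660 = 3.82562rem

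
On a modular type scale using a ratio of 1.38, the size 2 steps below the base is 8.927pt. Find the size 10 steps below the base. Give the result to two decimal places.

0.68pt

8.927 ÷ 1.38⁸ = 8.927 ÷ 13.15324 ≈ 0.679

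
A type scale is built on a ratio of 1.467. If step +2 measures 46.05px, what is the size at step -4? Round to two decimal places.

4.62px

The gap is -4 − (2) = -6 steps, so the factor is 1.467^-6.
46.05 ÷ 1.467⁶ = 46.05 ÷ 9.96737 ≈ 4.620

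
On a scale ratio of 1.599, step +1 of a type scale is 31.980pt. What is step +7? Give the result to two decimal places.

31.980 × 1.599⁶ = 31.980 × 16.71440 ≈ 534.527

534.53pt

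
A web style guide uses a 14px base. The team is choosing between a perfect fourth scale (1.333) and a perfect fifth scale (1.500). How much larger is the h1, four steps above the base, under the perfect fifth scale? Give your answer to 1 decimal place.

Perfect fourth: 14.0 × 1.333⁴ = 44.203px
Perfect fifth: 14.0 × 1.500⁴ = 70.875px
Difference: 70.875 − 44.203 = 26.672px

26.7px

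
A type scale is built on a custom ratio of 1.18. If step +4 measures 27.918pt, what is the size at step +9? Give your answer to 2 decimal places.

63.87pt

The gap is 9 − (4) = 5 steps, so the factor is 1.18^5.
27.918 × 1.18⁵ = 27.918 × 2.28776 ≈ 63.870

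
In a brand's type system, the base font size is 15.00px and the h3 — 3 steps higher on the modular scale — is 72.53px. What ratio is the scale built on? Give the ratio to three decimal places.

r³ = 72.53 / 15.00, so r = (72.53/15.00)^(1/3).
r = 4.8353^(1/3) ≈ 1.6910

1.691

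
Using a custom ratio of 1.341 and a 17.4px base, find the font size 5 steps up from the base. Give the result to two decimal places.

Each step on a modular scale multiplies by the ratio, so the size n steps from the base is base × ratioⁿ.
17.4 × 1.341⁵ = 17.4 × 4.33655 ≈ 75.46

75.46px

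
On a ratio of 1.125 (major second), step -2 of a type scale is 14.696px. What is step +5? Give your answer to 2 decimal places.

33.52px

The gap is 5 − (-2) = 7 steps, so the factor is 1.125^7.
14.696 × 1.125⁷ = 14.696 × 2.28070 ≈ 33.517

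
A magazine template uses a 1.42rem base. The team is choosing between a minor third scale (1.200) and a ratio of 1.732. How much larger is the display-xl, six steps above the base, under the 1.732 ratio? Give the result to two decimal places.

34.09rem

Minor third: 1.42 × 1.200⁶ = 4.2401rem
At 1.732: 1.42 × 1.732⁶ = 38.3333rem
Difference: 38.3333 − 4.2401 = 34.0932rem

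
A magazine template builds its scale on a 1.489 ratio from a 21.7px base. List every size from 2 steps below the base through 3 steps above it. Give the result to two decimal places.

9.79px, 14.57px, 21.70px, 32.31px, 48.11px, 71.64px

Step -2: 21.7 ÷ 1.489² = 9.79
Step -1: 21.7 ÷ 1.489 = 14.57
Step 0: 21.7px
Step 1: 21.7 × 1.489 = 32.31
Step 2: 21.7 × 1.489² = 48.11
Step 3: 21.7 × 1.489³ = 71.64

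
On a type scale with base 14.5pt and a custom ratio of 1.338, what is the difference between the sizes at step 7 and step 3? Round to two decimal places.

Step 3: 14.5 × 1.338³ = 34.7325pt
Step 7: 14.5 × 1.338⁷ = 111.3168pt
Difference: 111.3168 − 34.7325 = 76.5843pt

76.58pt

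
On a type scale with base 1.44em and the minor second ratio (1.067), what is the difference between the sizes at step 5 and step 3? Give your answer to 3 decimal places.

Step 3: 1.44 × 1.067³ = 1.74927em
Step 5: 1.44 × 1.067⁵ = 1.99152em
Difference: 1.99152 − 1.74927 = 0.24225em

0.242em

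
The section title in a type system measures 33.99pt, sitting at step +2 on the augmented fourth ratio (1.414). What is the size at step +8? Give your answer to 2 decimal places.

271.67pt

33.99 × 1.414⁶ = 33.99 × 7.99275 ≈ 271.674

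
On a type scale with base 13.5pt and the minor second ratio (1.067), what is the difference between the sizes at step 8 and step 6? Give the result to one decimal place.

Step 6: 13.5 × 1.067⁶ = 19.921pt
Step 8: 13.5 × 1.067⁸ = 22.680pt
Difference: 22.680 − 19.921 = 2.759pt

2.8pt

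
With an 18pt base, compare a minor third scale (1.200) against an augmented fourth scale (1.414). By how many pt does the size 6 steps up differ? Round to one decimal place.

90.1pt

Minor third: 18.0 × 1.200⁶ = 53.748pt
Augmented fourth: 18.0 × 1.414⁶ = 143.870pt
Difference: 143.870 − 53.748 = 90.122pt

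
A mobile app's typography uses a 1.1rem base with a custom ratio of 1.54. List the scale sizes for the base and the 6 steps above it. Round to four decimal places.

Step 0: 1.1rem
Step 1: 1.1 × 1.54 = 1.6940
Step 2: 1.1 × 1.54² = 2.6088
Step 3: 1.1 × 1.54³ = 4.0175
Step 4: 1.1 × 1.54⁴ = 6.1869
Step 5: 1.1 × 1.54⁵ = 9.5279
Step 6: 1.1 × 1.54⁶ = 14.6729

1.1000rem, 1.6940rem, 2.6088rem, 4.0175rem, 6.1869rem, 9.5279rem, 14.6729rem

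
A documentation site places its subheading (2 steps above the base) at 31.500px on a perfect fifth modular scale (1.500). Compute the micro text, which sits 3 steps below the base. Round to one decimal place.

4.1px

Moving from step +2 to step -3 is 5 steps down, so divide by r⁵.
31.500 ÷ 1.500⁵ = 31.500 ÷ 7.59375 ≈ 4.148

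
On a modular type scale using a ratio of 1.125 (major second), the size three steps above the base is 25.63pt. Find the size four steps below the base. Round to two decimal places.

11.24pt

The gap is -4 − (3) = -7 steps, so the factor is 1.125^-7.
25.63 ÷ 1.125⁷ = 25.63 ÷ 2.28070 ≈ 11.238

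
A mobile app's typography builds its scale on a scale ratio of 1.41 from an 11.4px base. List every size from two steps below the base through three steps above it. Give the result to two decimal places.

5.73px, 8.09px, 11.40px, 16.07px, 22.66px, 31.96px

Step -2: 11.4 ÷ 1.41² = 5.73
Step -1: 11.4 ÷ 1.41 = 8.09
Step 0: 11.4px
Step 1: 11.4 × 1.41 = 16.07
Step 2: 11.4 × 1.41² = 22.66
Step 3: 11.4 × 1.41³ = 31.96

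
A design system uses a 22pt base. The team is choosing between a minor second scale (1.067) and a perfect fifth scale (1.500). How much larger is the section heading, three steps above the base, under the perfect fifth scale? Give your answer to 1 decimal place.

47.5pt

Minor second: 22.0 × 1.067³ = 26.725pt
Perfect fifth: 22.0 × 1.500³ = 74.250pt
Difference: 74.250 − 26.725 = 47.525pt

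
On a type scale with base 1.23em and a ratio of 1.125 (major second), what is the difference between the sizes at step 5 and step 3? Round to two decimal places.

0.47em

Step 3: 1.23 × 1.125³ = 1.7513em
Step 5: 1.23 × 1.125⁵ = 2.2165em
Difference: 2.2165 − 1.7513 = 0.4652em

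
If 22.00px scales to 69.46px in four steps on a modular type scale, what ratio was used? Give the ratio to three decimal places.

The ratio satisfies 22.00 × r⁴ = 69.46, so r = (69.46 / 22.00)^(1/4).
r = 3.1573^(1/4) ≈ 1.3330

1.333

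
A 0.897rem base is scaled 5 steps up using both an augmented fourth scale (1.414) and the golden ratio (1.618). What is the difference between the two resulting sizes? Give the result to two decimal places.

4.88rem

Augmented fourth: 0.897 × 1.414⁵ = 5.0704rem
Golden ratio: 0.897 × 1.618⁵ = 9.9468rem
Difference: 9.9468 − 5.0704 = 4.8764rem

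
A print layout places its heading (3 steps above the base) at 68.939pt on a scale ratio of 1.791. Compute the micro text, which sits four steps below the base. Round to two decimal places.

1.17pt

Moving from step +3 to step -4 is 7 steps down, so divide by r⁷.
68.939 ÷ 1.791⁷ = 68.939 ÷ 59.11111 ≈ 1.166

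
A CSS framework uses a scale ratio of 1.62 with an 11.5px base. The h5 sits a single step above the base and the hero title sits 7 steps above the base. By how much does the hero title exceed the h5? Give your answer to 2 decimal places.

Step 1: 11.5 × 1.62 = 18.6300px
Step 7: 11.5 × 1.62⁷ = 336.7464px
Difference: 336.7464 − 18.6300 = 318.1164px

318.12px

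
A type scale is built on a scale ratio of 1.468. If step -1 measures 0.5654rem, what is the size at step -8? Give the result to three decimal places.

0.5654 ÷ 1.468⁷ = 0.5654 ÷ 14.69205 ≈ 0.038

0.038rem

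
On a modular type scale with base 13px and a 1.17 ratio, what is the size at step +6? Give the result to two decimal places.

33.35px

A modular type scale is a geometric sequence: sizeₙ = base × rⁿ.
13.0 × 1.17⁶ = 13.0 × 2.56516 ≈ 33.35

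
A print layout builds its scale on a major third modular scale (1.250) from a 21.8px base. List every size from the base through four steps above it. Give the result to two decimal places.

Step 0: 21.8px
Step 1: 21.8 × 1.250 = 27.25
Step 2: 21.8 × 1.250² = 34.06
Step 3: 21.8 × 1.250³ = 42.58
Step 4: 21.8 × 1.250⁴ = 53.22

21.80px, 27.25px, 34.06px, 42.58px, 53.22px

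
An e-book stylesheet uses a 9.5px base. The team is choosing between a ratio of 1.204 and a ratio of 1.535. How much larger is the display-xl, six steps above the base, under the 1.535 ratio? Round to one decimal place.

95.3px

At 1.204: 9.5 × 1.204⁶ = 28.939px
At 1.535: 9.5 × 1.535⁶ = 124.272px
Difference: 124.272 − 28.939 = 95.333px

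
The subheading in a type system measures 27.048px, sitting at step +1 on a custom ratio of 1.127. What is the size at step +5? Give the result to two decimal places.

43.63px

The gap is 5 − (1) = 4 steps, so the factor is 1.127^4.
27.048 × 1.127⁴ = 27.048 × 1.61323 ≈ 43.635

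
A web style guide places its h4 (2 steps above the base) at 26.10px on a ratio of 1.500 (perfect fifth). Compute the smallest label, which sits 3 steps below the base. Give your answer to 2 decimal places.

3.44px

The gap is -3 − (2) = -5 steps, so the factor is 1.500^-5.
26.10 ÷ 1.500⁵ = 26.10 ÷ 7.59375 ≈ 3.437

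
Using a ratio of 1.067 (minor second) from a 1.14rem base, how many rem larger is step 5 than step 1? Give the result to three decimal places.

0.360rem

Step 1: 1.14 × 1.067 = 1.21638rem
Step 5: 1.14 × 1.067⁵ = 1.57662rem
Difference: 1.57662 − 1.21638 = 0.36024rem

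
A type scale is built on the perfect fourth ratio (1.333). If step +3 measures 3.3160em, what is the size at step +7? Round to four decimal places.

The gap is 7 − (3) = 4 steps, so the factor is 1.333^4.
3.3160 × 1.333⁴ = 3.3160 × 3.15733 ≈ 10.4697

10.4697em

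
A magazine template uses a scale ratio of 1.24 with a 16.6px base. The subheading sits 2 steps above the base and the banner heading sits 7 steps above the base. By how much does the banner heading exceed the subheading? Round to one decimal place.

Step 2: 16.6 × 1.24² = 25.524px
Step 7: 16.6 × 1.24⁷ = 74.827px
Difference: 74.827 − 25.524 = 49.303px

49.3px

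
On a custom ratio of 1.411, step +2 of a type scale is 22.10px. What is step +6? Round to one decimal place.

87.6px

Moving from step +2 to step +6 is 4 steps up, so multiply by r⁴.
22.10 × 1.411⁴ = 22.10 × 3.96377 ≈ 87.599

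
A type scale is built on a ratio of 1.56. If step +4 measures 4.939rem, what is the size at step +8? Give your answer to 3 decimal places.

4.939 × 1.56⁴ = 4.939 × 5.92241 ≈ 29.251

29.251rem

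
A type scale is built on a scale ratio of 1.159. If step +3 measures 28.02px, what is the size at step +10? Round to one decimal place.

78.7px

The gap is 10 − (3) = 7 steps, so the factor is 1.159^7.
28.02 × 1.159⁷ = 28.02 × 2.80921 ≈ 78.714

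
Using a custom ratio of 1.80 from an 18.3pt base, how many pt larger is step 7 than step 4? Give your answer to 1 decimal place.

928.3pt

Step 4: 18.3 × 1.80⁴ = 192.106pt
Step 7: 18.3 × 1.80⁷ = 1120.363pt
Difference: 1120.363 − 192.106 = 928.257pt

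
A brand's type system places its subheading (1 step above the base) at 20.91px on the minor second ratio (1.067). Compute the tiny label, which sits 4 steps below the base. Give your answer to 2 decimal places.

15.12px

Moving from step +1 to step -4 is 5 steps down, so divide by r⁵.
20.91 ÷ 1.067⁵ = 20.91 ÷ 1.38300 ≈ 15.119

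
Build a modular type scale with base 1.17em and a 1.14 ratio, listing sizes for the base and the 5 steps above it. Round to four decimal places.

Step 0: 1.17em
Step 1: 1.17 × 1.14 = 1.3338
Step 2: 1.17 × 1.14² = 1.5205
Step 3: 1.17 × 1.14³ = 1.7334
Step 4: 1.17 × 1.14⁴ = 1.9761
Step 5: 1.17 × 1.14⁵ = 2.2527

1.1700em, 1.3338em, 1.5205em, 1.7334em, 1.9761em, 2.2527em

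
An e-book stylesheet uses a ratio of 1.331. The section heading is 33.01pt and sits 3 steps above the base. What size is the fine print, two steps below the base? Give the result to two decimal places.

7.90pt

The gap is -2 − (3) = -5 steps, so the factor is 1.331^-5.
33.01 ÷ 1.331⁵ = 33.01 ÷ 4.17725 ≈ 7.902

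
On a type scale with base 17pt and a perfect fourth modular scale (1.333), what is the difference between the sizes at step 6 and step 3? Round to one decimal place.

55.1pt

Step 3: 17.0 × 1.333³ = 40.266pt
Step 6: 17.0 × 1.333⁶ = 95.374pt
Difference: 95.374 − 40.266 = 55.108pt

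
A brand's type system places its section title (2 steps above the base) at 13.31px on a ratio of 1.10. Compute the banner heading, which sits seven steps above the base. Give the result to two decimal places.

13.31 × 1.10⁵ = 13.31 × 1.61051 ≈ 21.436

21.44px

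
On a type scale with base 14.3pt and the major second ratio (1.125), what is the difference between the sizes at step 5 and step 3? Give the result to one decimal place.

Step 3: 14.3 × 1.125³ = 20.361pt
Step 5: 14.3 × 1.125⁵ = 25.769pt
Difference: 25.769 − 20.361 = 5.408pt

5.4pt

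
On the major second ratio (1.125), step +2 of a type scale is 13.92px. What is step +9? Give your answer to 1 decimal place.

The gap is 9 − (2) = 7 steps, so the factor is 1.125^7.
13.92 × 1.125⁷ = 13.92 × 2.28070 ≈ 31.747

31.7px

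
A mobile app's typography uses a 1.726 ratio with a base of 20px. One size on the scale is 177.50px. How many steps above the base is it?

1.726ⁿ = 177.50 / 20 = 8.8750
n = ln(8.8750) / ln(1.726) = 2.1832 / 0.5458 ≈ 4.00

4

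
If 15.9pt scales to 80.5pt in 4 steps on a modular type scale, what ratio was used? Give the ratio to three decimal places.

1.500

r⁴ = 80.5 / 15.9, so r = (80.5/15.9)^(1/4).
r = 5.0629^(1/4) ≈ 1.5000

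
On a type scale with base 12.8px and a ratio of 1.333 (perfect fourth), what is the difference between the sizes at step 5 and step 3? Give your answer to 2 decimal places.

Step 3: 12.8 × 1.333³ = 30.3180px
Step 5: 12.8 × 1.333⁵ = 53.8717px
Difference: 53.8717 − 30.3180 = 23.5537px

23.55px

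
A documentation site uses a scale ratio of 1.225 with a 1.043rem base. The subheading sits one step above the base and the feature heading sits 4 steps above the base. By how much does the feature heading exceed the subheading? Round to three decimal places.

1.071rem

Step 1: 1.043 × 1.225 = 1.27767rem
Step 4: 1.043 × 1.225⁴ = 2.34871rem
Difference: 2.34871 − 1.27767 = 1.07104rem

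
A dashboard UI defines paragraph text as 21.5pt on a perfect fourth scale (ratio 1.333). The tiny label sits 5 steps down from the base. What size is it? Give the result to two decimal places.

5.11pt

21.5 ÷ 1.333⁵ = 21.5 ÷ 4.20873 ≈ 5.11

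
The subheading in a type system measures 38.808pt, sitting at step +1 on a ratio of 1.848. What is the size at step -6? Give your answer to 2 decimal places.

38.808 ÷ 1.848⁷ = 38.808 ÷ 73.60609 ≈ 0.527

0.53pt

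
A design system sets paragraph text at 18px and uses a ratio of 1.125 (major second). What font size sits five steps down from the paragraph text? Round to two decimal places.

18.0 ÷ 1.125⁵ = 18.0 ÷ 1.80203 ≈ 9.99

9.99px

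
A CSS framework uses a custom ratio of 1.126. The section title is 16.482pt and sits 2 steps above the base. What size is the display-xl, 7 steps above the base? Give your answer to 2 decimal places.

29.83pt

16.482 × 1.126⁵ = 16.482 × 1.81006 ≈ 29.833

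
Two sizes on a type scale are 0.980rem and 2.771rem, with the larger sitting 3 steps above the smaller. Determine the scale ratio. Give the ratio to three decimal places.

1.414

The ratio satisfies 0.980 × r³ = 2.771, so r = (2.771 / 0.980)^(1/3).
r = 2.8276^(1/3) ≈ 1.4141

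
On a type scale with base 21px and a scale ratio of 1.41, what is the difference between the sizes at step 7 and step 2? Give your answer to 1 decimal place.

190.9px

Step 2: 21.0 × 1.41² = 41.750px
Step 7: 21.0 × 1.41⁷ = 232.677px
Difference: 232.677 − 41.750 = 190.927px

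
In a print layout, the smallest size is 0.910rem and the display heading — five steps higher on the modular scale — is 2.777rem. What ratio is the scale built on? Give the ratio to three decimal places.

1.250

The ratio satisfies 0.910 × r⁵ = 2.777, so r = (2.777 / 0.910)^(1/5).
r = 3.0516^(1/5) ≈ 1.2500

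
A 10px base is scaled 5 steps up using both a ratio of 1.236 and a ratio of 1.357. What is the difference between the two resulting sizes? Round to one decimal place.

At 1.236: 10.0 × 1.236⁵ = 28.846px
At 1.357: 10.0 × 1.357⁵ = 46.015px
Difference: 46.015 − 28.846 = 17.169px

17.2px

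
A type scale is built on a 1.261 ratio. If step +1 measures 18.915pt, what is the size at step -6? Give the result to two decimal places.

3.73pt

The gap is -6 − (1) = -7 steps, so the factor is 1.261^-7.
18.915 ÷ 1.261⁷ = 18.915 ÷ 5.06997 ≈ 3.731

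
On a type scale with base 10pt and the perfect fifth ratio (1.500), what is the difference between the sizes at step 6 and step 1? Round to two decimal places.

Step 1: 10.0 × 1.500 = 15.0000pt
Step 6: 10.0 × 1.500⁶ = 113.9062pt
Difference: 113.9062 − 15.0000 = 98.9062pt

98.91pt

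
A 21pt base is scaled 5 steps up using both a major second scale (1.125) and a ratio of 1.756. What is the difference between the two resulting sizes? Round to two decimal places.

Major second: 21.0 × 1.125⁵ = 37.8427pt
At 1.756: 21.0 × 1.756⁵ = 350.6242pt
Difference: 350.6242 − 37.8427 = 312.7815pt

312.78pt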